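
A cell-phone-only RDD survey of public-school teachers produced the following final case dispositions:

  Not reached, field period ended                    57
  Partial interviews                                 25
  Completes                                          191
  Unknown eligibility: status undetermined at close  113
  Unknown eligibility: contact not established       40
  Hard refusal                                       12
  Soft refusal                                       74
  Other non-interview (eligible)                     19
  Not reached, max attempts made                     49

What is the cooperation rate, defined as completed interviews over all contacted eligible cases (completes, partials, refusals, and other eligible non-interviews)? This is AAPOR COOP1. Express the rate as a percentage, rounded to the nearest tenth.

59.5%

Refusal or break-off = 12 + 74 = 86
No contact after all attempts = 57 + 49 = 106
Undetermined eligibility = 40 + 113 = 153
Num = 191
Denom = 191 + 25 + 86 + 19 = 321
COOP1 = 191 / 321 = 0.5950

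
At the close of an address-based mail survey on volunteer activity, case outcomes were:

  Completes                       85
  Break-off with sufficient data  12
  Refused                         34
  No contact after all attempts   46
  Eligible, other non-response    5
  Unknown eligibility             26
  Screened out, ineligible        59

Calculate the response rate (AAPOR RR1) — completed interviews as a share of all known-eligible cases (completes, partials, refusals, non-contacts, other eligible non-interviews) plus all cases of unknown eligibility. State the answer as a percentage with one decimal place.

Top: 85
Denom: 85 + 12 + 34 + 46 + 5 + 26 = 208
RR1 = 85 / 208 = 0.4087

40.9%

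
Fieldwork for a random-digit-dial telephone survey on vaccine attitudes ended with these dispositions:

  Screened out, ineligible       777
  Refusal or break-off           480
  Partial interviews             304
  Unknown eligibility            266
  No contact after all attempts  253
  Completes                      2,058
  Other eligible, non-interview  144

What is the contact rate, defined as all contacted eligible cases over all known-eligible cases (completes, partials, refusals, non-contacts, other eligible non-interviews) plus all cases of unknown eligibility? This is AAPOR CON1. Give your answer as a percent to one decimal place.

85.2%

Num → 2058 + 304 + 480 + 144 = 2986
Base → 2058 + 304 + 480 + 253 + 144 + 266 = 3505
CON1 = 2986 / 3505 = 0.8519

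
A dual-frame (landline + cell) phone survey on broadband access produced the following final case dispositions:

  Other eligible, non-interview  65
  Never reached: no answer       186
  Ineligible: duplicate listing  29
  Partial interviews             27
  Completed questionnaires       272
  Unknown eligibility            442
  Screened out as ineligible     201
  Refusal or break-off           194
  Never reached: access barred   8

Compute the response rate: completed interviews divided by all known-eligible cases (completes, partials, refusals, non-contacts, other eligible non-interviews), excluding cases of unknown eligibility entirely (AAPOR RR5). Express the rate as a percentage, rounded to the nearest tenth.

36.2%

No contact after all attempts = 186 + 8 = 194
Screened out, ineligible = 201 + 29 = 230
Top: 272
Denom: 272 + 27 + 194 + 194 + 65 = 752
RR5 = 272 / 752 = 0.3617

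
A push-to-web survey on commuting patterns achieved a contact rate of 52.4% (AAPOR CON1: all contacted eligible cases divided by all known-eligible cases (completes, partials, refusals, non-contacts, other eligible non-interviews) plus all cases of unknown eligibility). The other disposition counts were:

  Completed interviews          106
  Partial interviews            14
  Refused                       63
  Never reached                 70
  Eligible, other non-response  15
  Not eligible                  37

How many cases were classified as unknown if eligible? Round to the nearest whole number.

Numerator → 106 + 14 + 63 + 15 = 198
CON1 = 198 / D = 0.524
D = 198 / 0.524 = 377.9
Other denominator terms total 268
unknown if eligible = 377.9 − 268 ≈ 110

110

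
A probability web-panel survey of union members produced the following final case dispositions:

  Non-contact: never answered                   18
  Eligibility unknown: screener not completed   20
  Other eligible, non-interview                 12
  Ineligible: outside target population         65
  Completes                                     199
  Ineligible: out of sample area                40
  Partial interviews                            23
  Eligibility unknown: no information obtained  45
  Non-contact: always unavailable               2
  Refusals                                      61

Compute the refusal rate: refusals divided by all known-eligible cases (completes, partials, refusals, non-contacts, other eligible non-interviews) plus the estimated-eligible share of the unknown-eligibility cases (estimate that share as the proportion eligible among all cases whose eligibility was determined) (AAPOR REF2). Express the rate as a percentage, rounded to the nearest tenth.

No contact after all attempts = 18 + 2 = 20
Unknown if eligible = 20 + 45 = 65
Not eligible = 65 + 40 = 105
Num = 61
Known eligible = 199 + 23 + 61 + 20 + 12 = 315
e = 315 / (315 + 105) = 315 / 420 = 0.7500
e × U = 0.7500 × 65 = 48.75
Base = 315 + 48.75 = 363.75
REF2 = 61 / 363.75 = 0.1677

16.8%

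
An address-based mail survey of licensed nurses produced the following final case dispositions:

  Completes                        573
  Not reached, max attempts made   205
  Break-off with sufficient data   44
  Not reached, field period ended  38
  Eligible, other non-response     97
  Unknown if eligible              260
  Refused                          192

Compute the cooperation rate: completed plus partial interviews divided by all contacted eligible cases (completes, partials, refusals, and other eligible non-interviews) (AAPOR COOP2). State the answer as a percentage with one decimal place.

Non-contacts = 38 + 205 = 243
Numerator = 573 + 44 = 617
Denom = 573 + 44 + 192 + 97 = 906
COOP2 = 617 / 906 = 0.6810

68.1%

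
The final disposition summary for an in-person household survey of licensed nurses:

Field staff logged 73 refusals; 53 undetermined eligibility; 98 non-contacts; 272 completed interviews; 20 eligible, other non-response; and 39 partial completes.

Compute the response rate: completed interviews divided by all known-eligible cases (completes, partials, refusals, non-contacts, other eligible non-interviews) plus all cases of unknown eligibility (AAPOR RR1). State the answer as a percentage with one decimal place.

49.0%

Num: 272
Base: 272 + 39 + 73 + 98 + 20 + 53 = 555
RR1 = 272 / 555 = 0.4901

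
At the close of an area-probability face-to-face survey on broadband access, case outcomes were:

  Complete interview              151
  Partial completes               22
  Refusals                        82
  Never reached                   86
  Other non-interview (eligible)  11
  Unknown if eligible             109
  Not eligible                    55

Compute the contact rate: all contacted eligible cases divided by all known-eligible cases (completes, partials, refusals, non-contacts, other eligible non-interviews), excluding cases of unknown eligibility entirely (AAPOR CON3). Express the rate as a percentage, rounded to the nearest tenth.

Numerator → 151 + 22 + 82 + 11 = 266
Denominator → 151 + 22 + 82 + 86 + 11 = 352
CON3 = 266 / 352 = 0.7557

75.6%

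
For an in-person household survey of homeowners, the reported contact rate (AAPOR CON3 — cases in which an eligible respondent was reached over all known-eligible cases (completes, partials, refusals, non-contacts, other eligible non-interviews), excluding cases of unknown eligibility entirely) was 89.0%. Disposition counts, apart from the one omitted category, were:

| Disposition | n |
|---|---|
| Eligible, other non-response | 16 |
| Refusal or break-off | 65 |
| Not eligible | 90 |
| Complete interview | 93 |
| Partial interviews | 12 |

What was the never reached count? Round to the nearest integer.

Num → 93 + 12 + 65 + 16 = 186
CON3 = 186 / D = 0.890
D = 186 / 0.890 = 209.0
Other denominator terms total 186
never reached = 209.0 − 186 ≈ 23

23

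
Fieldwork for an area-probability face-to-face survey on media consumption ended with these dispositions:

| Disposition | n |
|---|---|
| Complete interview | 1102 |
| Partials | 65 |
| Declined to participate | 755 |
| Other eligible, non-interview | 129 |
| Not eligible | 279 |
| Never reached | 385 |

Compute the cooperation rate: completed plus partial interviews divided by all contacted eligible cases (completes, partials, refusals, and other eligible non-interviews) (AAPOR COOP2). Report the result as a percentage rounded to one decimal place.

56.9%

Top: 1102 + 65 = 1167
Base: 1102 + 65 + 755 + 129 = 2051
COOP2 = 1167 / 2051 = 0.5690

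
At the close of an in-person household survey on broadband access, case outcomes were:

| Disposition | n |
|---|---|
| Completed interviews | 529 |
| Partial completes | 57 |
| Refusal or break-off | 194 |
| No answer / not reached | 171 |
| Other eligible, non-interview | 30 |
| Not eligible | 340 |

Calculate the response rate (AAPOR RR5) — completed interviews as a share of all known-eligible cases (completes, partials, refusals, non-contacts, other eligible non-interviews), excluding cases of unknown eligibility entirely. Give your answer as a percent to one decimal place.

53.9%

Numerator: 529
Denominator: 529 + 57 + 194 + 171 + 30 = 981
RR5 = 529 / 981 = 0.5392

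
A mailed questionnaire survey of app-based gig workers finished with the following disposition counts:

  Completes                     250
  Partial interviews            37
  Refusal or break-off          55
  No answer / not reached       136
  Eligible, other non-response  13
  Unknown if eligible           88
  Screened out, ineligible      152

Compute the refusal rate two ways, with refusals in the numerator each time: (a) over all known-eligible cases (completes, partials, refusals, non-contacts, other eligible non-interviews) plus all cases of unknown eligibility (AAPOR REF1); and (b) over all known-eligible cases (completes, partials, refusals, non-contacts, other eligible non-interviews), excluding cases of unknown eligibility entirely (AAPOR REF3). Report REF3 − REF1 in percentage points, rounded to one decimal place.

1.7

Num: 55
Denom: 250 + 37 + 55 + 136 + 13 + 88 = 579
REF1 = 55 / 579 = 0.0950
Denom: 250 + 37 + 55 + 136 + 13 = 491
REF3 = 55 / 491 = 0.1120
Difference = 11.20 − 9.50 = 1.70 percentage points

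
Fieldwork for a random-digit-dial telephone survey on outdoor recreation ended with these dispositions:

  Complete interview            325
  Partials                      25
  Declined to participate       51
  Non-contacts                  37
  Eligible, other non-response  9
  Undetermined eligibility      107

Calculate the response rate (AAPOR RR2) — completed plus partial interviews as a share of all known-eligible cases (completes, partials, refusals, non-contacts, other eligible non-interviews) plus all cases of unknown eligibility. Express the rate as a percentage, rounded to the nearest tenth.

Numerator = 325 + 25 = 350
Denom = 325 + 25 + 51 + 37 + 9 + 107 = 554
RR2 = 350 / 554 = 0.6318

63.2%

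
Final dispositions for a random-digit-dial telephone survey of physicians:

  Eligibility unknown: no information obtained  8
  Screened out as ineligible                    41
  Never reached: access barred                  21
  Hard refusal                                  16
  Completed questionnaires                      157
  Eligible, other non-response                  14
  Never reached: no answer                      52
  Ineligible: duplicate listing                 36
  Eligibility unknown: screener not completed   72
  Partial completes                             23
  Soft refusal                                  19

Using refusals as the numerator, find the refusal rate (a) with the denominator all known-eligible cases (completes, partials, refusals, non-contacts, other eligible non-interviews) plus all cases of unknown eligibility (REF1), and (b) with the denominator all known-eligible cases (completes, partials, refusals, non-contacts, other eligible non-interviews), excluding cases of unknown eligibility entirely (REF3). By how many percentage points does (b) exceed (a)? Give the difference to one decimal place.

2.4

Refused = 16 + 19 = 35
Non-contacts = 52 + 21 = 73
Unknown if eligible = 72 + 8 = 80
Screened out, ineligible = 41 + 36 = 77
Num: 35
Denominator: 157 + 23 + 35 + 73 + 14 + 80 = 382
REF1 = 35 / 382 = 0.0916
Denominator: 157 + 23 + 35 + 73 + 14 = 302
REF3 = 35 / 302 = 0.1159
Difference = 11.59 − 9.16 = 2.43 percentage points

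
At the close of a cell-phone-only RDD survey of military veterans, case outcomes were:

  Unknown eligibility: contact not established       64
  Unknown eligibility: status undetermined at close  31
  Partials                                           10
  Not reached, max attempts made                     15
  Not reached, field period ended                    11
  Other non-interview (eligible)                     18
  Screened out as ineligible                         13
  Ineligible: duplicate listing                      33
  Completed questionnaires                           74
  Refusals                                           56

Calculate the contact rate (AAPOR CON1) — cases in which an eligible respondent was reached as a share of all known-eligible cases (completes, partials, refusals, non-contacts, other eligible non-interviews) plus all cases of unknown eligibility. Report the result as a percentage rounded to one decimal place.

No contact after all attempts = 11 + 15 = 26
Undetermined eligibility = 64 + 31 = 95
Out of scope = 13 + 33 = 46
Top = 74 + 10 + 56 + 18 = 158
Base = 74 + 10 + 56 + 26 + 18 + 95 = 279
CON1 = 158 / 279 = 0.5663

56.6%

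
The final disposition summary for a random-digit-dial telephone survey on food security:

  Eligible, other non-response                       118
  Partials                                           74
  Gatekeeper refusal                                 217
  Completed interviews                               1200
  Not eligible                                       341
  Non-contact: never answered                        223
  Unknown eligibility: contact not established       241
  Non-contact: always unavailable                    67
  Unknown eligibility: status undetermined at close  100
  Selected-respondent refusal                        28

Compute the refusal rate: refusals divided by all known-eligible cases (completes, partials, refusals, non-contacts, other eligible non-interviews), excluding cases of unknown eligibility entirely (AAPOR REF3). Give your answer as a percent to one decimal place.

Declined to participate = 217 + 28 = 245
No contact after all attempts = 223 + 67 = 290
Eligibility not determined = 241 + 100 = 341
Numerator: 245
Denominator: 1200 + 74 + 245 + 290 + 118 = 1927
REF3 = 245 / 1927 = 0.1271

12.7%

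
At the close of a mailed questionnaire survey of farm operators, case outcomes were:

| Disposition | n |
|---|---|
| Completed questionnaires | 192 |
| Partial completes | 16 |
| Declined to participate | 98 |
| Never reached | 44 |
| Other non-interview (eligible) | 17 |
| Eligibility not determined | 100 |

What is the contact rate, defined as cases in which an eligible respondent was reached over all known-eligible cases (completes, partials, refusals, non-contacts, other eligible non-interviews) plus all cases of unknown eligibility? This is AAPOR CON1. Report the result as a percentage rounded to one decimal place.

Numerator = 192 + 16 + 98 + 17 = 323
Denom = 192 + 16 + 98 + 44 + 17 + 100 = 467
CON1 = 323 / 467 = 0.6916

69.2%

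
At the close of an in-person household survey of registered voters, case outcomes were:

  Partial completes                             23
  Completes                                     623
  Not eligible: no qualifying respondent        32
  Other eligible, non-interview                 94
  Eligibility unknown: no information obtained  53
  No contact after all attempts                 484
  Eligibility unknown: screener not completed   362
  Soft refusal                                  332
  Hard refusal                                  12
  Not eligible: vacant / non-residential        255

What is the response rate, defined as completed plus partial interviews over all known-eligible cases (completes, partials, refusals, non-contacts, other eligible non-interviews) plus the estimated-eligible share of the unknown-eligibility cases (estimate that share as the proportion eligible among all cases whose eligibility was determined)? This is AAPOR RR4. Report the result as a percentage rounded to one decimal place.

Declined to participate = 12 + 332 = 344
Eligibility not determined = 362 + 53 = 415
Out of scope = 32 + 255 = 287
Top = 623 + 23 = 646
Known eligible = 623 + 23 + 344 + 484 + 94 = 1568
e = 1568 / (1568 + 287) = 1568 / 1855 = 0.8453
Estimated eligible among unknowns = 0.8453 × 415 = 350.80
Base = 1568 + 350.80 = 1918.80
RR4 = 646 / 1918.80 = 0.3367

33.7%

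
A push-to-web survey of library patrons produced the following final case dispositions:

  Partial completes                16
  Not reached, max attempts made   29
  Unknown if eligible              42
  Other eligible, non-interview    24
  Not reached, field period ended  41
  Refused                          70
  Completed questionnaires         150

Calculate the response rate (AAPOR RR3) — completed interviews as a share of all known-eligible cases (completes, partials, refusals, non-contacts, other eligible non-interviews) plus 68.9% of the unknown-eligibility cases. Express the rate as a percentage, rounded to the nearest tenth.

41.8%

Non-contacts = 41 + 29 = 70
Top = 150
Determined eligible = 150 + 16 + 70 + 70 + 24 = 330
e × U = 0.6890 × 42 = 28.94
Denom = 330 + 28.94 = 358.94
RR3 = 150 / 358.94 = 0.4179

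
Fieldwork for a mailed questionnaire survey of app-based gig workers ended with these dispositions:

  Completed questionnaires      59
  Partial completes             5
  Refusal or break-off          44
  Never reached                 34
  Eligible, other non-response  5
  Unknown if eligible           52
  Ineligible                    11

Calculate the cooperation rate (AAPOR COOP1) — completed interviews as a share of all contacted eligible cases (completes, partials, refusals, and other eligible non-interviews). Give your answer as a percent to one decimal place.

52.2%

Numerator → 59
Denominator → 59 + 5 + 44 + 5 = 113
COOP1 = 59 / 113 = 0.5221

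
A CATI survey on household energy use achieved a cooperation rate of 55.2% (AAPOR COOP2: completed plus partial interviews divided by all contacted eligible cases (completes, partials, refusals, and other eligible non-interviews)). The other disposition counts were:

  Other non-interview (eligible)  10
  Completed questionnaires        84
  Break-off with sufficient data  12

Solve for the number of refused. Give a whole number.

68

Num = 84 + 12 = 96
COOP2 = 96 / D = 0.552
D = 96 / 0.552 = 173.9
Other denominator terms total 106
refused = 173.9 − 106 ≈ 68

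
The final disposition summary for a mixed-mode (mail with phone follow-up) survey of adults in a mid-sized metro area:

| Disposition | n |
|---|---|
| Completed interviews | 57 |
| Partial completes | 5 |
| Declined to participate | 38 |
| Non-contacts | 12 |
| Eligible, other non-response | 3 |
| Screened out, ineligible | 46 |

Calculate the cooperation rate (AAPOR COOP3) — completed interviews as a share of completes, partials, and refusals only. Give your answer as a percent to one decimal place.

Top = 57
Denominator = 57 + 5 + 38 = 100
COOP3 = 57 / 100 = 0.5700

57.0%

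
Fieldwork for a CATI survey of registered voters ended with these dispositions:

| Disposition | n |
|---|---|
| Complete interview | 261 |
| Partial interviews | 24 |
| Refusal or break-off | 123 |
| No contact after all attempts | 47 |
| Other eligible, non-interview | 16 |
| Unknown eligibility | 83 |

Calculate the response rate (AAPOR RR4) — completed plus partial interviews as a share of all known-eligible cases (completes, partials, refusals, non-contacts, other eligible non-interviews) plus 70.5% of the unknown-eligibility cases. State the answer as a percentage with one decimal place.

53.8%

Num = 261 + 24 = 285
Eligible (known) = 261 + 24 + 123 + 47 + 16 = 471
e × U = 0.7050 × 83 = 58.51
Denominator = 471 + 58.51 = 529.51
RR4 = 285 / 529.51 = 0.5382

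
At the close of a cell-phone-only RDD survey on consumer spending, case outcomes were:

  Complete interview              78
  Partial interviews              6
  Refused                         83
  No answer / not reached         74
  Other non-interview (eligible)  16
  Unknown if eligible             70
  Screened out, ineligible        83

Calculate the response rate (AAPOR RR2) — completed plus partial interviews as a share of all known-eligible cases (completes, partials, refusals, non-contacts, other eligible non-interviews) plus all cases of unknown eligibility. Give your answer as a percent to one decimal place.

Numerator: 78 + 6 = 84
Base: 78 + 6 + 83 + 74 + 16 + 70 = 327
RR2 = 84 / 327 = 0.2569

25.7%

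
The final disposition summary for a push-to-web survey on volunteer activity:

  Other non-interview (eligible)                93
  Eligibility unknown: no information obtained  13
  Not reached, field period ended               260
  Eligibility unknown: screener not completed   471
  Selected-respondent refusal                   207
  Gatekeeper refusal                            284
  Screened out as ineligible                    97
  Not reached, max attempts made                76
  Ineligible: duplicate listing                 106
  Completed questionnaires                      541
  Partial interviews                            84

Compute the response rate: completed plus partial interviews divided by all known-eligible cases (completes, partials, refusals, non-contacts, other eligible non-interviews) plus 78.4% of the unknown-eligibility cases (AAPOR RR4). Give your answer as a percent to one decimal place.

32.5%

Refused = 284 + 207 = 491
Never reached = 260 + 76 = 336
Unknown eligibility = 471 + 13 = 484
Out of scope = 97 + 106 = 203
Num = 541 + 84 = 625
Known eligible = 541 + 84 + 491 + 336 + 93 = 1545
Estimated eligible among unknowns = 0.7840 × 484 = 379.46
Base = 1545 + 379.46 = 1924.46
RR4 = 625 / 1924.46 = 0.3248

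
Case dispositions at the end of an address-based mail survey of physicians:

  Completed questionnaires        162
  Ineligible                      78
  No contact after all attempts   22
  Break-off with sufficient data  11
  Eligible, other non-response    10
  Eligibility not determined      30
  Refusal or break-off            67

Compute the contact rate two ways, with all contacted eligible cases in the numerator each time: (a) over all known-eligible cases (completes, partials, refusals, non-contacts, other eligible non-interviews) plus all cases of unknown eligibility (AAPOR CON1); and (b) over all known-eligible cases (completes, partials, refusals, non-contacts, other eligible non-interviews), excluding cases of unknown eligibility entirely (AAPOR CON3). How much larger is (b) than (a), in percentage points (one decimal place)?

9.1

Numerator: 162 + 11 + 67 + 10 = 250
Base: 162 + 11 + 67 + 22 + 10 + 30 = 302
CON1 = 250 / 302 = 0.8278
Base: 162 + 11 + 67 + 22 + 10 = 272
CON3 = 250 / 272 = 0.9191
Difference = 91.91 − 82.78 = 9.13 percentage points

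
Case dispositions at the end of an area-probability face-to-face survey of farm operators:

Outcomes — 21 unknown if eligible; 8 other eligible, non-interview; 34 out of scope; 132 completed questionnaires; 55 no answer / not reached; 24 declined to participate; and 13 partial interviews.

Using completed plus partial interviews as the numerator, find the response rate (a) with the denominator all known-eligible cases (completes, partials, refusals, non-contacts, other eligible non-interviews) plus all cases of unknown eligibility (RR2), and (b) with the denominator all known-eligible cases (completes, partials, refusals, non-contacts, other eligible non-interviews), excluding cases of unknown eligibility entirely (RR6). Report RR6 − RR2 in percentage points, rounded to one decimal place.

Num: 132 + 13 = 145
Base: 132 + 13 + 24 + 55 + 8 + 21 = 253
RR2 = 145 / 253 = 0.5731
Base: 132 + 13 + 24 + 55 + 8 = 232
RR6 = 145 / 232 = 0.6250
Difference = 62.50 − 57.31 = 5.19 percentage points

5.2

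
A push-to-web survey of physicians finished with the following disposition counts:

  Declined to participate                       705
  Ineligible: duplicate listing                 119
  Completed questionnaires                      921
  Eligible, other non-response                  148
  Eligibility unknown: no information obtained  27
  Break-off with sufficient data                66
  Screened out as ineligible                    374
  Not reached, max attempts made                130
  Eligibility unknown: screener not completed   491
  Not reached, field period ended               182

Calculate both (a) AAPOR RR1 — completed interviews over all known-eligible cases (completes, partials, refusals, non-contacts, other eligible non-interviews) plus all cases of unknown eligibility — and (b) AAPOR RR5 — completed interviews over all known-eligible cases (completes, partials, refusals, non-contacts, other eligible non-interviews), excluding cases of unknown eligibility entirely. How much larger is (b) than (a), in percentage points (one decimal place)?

Non-contacts = 182 + 130 = 312
Unknown if eligible = 491 + 27 = 518
Screened out, ineligible = 374 + 119 = 493
Num → 921
Denominator → 921 + 66 + 705 + 312 + 148 + 518 = 2670
RR1 = 921 / 2670 = 0.3449
Denominator → 921 + 66 + 705 + 312 + 148 = 2152
RR5 = 921 / 2152 = 0.4280
Difference = 42.80 − 34.49 = 8.31 percentage points

8.3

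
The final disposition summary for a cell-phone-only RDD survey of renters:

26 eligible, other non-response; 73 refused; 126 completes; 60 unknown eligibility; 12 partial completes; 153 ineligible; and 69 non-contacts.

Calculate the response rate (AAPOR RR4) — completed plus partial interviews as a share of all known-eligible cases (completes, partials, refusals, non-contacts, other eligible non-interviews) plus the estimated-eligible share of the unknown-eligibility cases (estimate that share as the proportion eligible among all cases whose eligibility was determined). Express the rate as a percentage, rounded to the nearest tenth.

39.9%

Top → 126 + 12 = 138
Known eligible → 126 + 12 + 73 + 69 + 26 = 306
e = 306 / (306 + 153) = 306 / 459 = 0.6667
e × U → 0.6667 × 60 = 40.00
Denominator → 306 + 40.00 = 346.00
RR4 = 138 / 346.00 = 0.3988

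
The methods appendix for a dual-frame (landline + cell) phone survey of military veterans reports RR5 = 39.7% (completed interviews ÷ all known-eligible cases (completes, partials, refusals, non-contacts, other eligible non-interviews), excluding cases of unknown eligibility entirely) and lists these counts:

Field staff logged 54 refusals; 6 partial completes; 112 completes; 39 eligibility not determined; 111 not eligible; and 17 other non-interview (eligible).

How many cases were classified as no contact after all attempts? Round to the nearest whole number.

RR5 = 112 / D = 0.397
D = 112 / 0.397 = 282.1
Rest of base = 189
no contact after all attempts = 282.1 − 189 ≈ 93

93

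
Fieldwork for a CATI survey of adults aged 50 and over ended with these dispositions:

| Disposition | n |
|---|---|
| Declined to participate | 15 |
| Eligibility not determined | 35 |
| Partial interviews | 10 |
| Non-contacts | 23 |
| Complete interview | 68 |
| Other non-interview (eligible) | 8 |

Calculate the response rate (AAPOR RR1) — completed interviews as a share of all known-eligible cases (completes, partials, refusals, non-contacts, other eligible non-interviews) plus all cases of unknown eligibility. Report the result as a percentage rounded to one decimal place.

42.8%

Num → 68
Denom → 68 + 10 + 15 + 23 + 8 + 35 = 159
RR1 = 68 / 159 = 0.4277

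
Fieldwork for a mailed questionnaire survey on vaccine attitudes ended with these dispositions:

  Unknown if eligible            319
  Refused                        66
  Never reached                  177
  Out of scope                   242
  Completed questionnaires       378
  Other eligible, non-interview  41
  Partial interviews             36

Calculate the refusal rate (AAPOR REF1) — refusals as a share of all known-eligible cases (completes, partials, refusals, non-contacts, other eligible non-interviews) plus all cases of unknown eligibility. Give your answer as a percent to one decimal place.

6.5%

Numerator = 66
Base = 378 + 36 + 66 + 177 + 41 + 319 = 1017
REF1 = 66 / 1017 = 0.0649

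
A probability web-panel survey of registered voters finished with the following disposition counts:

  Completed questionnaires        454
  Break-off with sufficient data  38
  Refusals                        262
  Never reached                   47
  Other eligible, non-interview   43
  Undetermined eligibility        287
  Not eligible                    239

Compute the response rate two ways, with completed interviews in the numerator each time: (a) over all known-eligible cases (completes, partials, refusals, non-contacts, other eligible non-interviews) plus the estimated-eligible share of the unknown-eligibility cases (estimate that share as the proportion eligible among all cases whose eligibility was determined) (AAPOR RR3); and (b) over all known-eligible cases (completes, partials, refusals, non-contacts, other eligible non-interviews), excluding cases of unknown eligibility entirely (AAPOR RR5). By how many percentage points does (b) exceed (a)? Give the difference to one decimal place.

Numerator → 454
Known eligible → 454 + 38 + 262 + 47 + 43 = 844
e = 844 / (844 + 239) = 844 / 1083 = 0.7793
Estimated eligible among unknowns → 0.7793 × 287 = 223.66
Denom → 844 + 223.66 = 1067.66
RR3 = 454 / 1067.66 = 0.4252
Denom → 454 + 38 + 262 + 47 + 43 = 844
RR5 = 454 / 844 = 0.5379
Difference = 53.79 − 42.52 = 11.27 percentage points

11.3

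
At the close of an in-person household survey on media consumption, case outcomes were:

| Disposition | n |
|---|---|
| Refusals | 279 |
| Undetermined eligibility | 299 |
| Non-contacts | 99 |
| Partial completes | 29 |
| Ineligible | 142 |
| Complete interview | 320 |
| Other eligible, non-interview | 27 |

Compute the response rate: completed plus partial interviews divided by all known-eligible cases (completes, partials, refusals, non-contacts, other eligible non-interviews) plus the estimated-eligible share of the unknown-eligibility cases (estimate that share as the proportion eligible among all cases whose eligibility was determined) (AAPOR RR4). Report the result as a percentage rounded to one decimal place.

34.7%

Top → 320 + 29 = 349
Known eligible → 320 + 29 + 279 + 99 + 27 = 754
e = 754 / (754 + 142) = 754 / 896 = 0.8415
e × U → 0.8415 × 299 = 251.61
Denominator → 754 + 251.61 = 1005.61
RR4 = 349 / 1005.61 = 0.3471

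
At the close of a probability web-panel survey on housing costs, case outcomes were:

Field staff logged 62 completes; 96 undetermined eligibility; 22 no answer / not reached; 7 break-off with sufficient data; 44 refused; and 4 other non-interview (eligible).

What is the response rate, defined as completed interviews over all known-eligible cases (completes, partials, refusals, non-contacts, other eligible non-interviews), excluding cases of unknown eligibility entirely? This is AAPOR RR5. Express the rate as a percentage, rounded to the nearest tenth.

44.6%

Numerator: 62
Base: 62 + 7 + 44 + 22 + 4 = 139
RR5 = 62 / 139 = 0.4460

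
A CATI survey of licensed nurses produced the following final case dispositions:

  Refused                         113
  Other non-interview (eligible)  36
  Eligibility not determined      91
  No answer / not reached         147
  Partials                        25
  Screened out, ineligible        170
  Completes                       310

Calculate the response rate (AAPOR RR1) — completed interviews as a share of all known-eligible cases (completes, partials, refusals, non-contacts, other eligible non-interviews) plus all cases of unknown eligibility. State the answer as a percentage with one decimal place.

Num = 310
Base = 310 + 25 + 113 + 147 + 36 + 91 = 722
RR1 = 310 / 722 = 0.4294

42.9%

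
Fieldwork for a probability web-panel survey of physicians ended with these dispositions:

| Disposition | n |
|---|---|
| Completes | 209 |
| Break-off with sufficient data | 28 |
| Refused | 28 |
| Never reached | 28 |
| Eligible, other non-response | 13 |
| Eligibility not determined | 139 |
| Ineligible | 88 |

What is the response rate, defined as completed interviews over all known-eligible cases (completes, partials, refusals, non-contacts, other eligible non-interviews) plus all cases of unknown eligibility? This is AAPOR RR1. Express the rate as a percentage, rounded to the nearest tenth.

Num: 209
Base: 209 + 28 + 28 + 28 + 13 + 139 = 445
RR1 = 209 / 445 = 0.4697

47.0%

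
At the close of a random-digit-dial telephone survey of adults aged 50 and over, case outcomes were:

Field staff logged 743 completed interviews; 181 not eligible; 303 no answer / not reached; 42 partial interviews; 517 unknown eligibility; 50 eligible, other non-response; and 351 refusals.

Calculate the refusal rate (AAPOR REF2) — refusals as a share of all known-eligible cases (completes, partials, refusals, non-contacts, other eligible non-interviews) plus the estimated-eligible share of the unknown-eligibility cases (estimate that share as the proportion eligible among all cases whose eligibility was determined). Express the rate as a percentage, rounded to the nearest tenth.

18.0%

Numerator → 351
Known eligible → 743 + 42 + 351 + 303 + 50 = 1489
e = 1489 / (1489 + 181) = 1489 / 1670 = 0.8916
Eligible share of unknowns → 0.8916 × 517 = 460.96
Denom → 1489 + 460.96 = 1949.96
REF2 = 351 / 1949.96 = 0.1800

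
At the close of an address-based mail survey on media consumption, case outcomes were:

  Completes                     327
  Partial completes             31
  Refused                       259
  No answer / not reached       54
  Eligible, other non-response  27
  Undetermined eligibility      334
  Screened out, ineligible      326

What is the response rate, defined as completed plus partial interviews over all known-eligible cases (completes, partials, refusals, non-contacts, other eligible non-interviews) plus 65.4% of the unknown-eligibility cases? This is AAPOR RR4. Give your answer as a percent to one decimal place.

39.1%

Top → 327 + 31 = 358
Determined eligible → 327 + 31 + 259 + 54 + 27 = 698
e × U → 0.6540 × 334 = 218.44
Base → 698 + 218.44 = 916.44
RR4 = 358 / 916.44 = 0.3906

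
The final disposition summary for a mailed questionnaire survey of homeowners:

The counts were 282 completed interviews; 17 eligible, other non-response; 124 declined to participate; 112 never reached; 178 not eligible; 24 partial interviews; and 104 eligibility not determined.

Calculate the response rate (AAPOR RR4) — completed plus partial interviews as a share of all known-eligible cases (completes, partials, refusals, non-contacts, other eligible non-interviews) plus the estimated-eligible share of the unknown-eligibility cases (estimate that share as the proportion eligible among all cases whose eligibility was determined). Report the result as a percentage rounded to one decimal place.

48.0%

Num = 282 + 24 = 306
Known eligible = 282 + 24 + 124 + 112 + 17 = 559
e = 559 / (559 + 178) = 559 / 737 = 0.7585
Estimated eligible among unknowns = 0.7585 × 104 = 78.88
Base = 559 + 78.88 = 637.88
RR4 = 306 / 637.88 = 0.4797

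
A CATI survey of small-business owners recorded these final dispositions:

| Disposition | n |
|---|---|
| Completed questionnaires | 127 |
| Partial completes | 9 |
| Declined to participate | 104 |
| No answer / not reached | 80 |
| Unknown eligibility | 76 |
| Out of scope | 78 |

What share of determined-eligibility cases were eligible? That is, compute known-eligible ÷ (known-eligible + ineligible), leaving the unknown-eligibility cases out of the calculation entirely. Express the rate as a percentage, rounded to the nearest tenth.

80.4%

Eligible (known) = 127 + 9 + 104 + 80 = 320
e = 320 / (320 + 78) = 320 / 398 = 0.8040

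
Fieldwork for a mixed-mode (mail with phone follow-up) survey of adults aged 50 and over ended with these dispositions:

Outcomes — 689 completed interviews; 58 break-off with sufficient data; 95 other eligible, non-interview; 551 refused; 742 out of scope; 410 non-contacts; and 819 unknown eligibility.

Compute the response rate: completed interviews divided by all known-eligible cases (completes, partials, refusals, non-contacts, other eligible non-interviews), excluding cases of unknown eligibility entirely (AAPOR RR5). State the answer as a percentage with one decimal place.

Numerator: 689
Base: 689 + 58 + 551 + 410 + 95 = 1803
RR5 = 689 / 1803 = 0.3821

38.2%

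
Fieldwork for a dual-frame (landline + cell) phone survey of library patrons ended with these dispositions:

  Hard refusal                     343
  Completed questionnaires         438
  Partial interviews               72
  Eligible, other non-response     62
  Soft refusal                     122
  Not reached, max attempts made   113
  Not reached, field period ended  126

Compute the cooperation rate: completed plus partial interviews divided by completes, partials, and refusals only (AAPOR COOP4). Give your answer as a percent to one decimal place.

52.3%

Refused = 343 + 122 = 465
Non-contacts = 126 + 113 = 239
Top: 438 + 72 = 510
Base: 438 + 72 + 465 = 975
COOP4 = 510 / 975 = 0.5231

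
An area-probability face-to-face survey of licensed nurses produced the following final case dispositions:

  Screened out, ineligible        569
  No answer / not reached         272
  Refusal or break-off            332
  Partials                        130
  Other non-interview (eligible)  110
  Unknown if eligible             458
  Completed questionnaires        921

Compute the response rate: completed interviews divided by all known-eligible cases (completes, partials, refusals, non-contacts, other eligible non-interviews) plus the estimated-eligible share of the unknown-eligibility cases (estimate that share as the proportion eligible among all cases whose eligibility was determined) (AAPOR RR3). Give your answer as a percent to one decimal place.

43.6%

Num: 921
Determined eligible: 921 + 130 + 332 + 272 + 110 = 1765
e = 1765 / (1765 + 569) = 1765 / 2334 = 0.7562
e × U: 0.7562 × 458 = 346.34
Denom: 1765 + 346.34 = 2111.34
RR3 = 921 / 2111.34 = 0.4362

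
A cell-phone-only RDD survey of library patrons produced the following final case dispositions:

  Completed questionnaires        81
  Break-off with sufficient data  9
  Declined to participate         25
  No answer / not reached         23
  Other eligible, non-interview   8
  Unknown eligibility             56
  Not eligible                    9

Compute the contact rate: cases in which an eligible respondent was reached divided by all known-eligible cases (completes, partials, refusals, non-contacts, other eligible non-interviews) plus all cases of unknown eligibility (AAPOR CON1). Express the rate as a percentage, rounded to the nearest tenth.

Top: 81 + 9 + 25 + 8 = 123
Denominator: 81 + 9 + 25 + 23 + 8 + 56 = 202
CON1 = 123 / 202 = 0.6089

60.9%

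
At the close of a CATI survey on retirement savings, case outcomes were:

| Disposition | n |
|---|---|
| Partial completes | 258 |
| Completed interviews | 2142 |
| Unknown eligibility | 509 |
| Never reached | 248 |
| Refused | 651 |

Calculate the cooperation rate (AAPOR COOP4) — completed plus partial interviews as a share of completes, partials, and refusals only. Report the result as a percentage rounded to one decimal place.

78.7%

Top: 2142 + 258 = 2400
Base: 2142 + 258 + 651 = 3051
COOP4 = 2400 / 3051 = 0.7866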